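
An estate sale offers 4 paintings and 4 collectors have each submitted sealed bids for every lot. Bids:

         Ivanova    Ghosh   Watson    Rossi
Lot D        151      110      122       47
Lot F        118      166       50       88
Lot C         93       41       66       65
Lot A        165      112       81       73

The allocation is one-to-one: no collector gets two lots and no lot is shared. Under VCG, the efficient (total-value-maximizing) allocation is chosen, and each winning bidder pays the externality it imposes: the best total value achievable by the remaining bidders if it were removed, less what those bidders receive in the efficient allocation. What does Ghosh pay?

Ghosh pays $23.

Efficient allocation: Ivanova→Lot A ($165), Ghosh→Lot F ($166), Watson→Lot D ($122), Rossi→Lot C ($65); total welfare W = $518.
Ghosh receives Lot F at value $166, so the others get W − 166 = $352.
Without Ghosh: best allocation of the remaining 3 bidders over all 4 lots is Ivanova→Lot A ($165), Watson→Lot D ($122), Rossi→Lot F ($88), total $375.
VCG payment = (others' best without Ghosh) − (others' welfare with Ghosh) = 375 − 352 = $23.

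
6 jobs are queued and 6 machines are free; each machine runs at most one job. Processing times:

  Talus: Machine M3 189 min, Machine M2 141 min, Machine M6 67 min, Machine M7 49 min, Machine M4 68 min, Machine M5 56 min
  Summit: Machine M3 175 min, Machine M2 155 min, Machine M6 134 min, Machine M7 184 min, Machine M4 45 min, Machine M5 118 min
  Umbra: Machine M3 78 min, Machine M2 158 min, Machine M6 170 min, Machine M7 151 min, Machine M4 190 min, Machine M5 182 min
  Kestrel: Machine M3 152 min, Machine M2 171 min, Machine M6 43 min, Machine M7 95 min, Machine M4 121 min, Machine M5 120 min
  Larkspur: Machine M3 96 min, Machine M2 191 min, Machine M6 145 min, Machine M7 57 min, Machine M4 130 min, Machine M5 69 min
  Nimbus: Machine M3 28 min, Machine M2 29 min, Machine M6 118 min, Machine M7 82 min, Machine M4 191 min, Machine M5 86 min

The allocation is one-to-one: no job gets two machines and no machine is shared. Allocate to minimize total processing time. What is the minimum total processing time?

Optimal: Talus→Machine M5 (56 min), Summit→Machine M4 (45 min), Umbra→Machine M3 (78 min), Kestrel→Machine M6 (43 min), Larkspur→Machine M7 (57 min), Nimbus→Machine M2 (29 min) — total 56+45+78+43+57+29 = 308 min.
Column-greedy (each machine in turn goes to its cheapest remaining job) gives 496 min, worse by 188.
No other one-to-one assignment undercuts 308 min.

Minimum total: 308 min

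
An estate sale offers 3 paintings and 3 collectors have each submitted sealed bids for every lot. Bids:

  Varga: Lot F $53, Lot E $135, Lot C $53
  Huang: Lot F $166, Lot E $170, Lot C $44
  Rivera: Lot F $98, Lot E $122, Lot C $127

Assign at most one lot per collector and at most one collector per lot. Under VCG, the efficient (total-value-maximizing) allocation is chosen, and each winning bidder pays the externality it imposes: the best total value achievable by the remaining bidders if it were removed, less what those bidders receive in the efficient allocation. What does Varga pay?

Varga pays $4.

Efficient allocation: Varga→Lot E ($135), Huang→Lot F ($166), Rivera→Lot C ($127); total welfare W = $428.
Varga receives Lot E at value $135, so the others get W − 135 = $293.
Without Varga: best allocation of the remaining 2 bidders over all 3 lots is Huang→Lot E ($170), Rivera→Lot C ($127), total $297.
VCG payment = (others' best without Varga) − (others' welfare with Varga) = 297 − 293 = $4.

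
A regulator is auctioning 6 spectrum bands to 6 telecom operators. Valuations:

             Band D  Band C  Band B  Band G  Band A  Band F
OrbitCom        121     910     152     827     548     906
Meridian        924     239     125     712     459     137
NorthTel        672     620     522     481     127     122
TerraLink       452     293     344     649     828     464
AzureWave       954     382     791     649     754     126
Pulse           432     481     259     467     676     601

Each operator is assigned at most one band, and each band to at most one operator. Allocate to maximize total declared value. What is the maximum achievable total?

Treat this as an assignment problem: match each operator to one band.
Optimal: OrbitCom→Band G ($827M), Meridian→Band D ($924M), NorthTel→Band C ($620M), TerraLink→Band A ($828M), AzureWave→Band B ($791M), Pulse→Band F ($601M) — total 827+924+620+828+791+601 = $4591M.
Row-greedy (each operator in turn takes its best remaining band) gives $4434M, worse by 157.
Every other assignment is strictly worse.

Maximum total: $4591M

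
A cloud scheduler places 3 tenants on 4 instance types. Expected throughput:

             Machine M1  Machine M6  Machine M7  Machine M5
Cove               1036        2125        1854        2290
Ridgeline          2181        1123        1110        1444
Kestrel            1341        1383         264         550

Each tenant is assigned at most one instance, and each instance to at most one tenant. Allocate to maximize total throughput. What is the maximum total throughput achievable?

Optimal: Cove→Machine M5 (2290 ops/s), Ridgeline→Machine M1 (2181 ops/s), Kestrel→Machine M6 (1383 ops/s) — total 2290+2181+1383 = 5854 ops/s.
Column-greedy (each instance in turn goes to its best remaining tenant) gives 4570 ops/s, worse by 1284.
Next-best assignment: Cove→Machine M7, Ridgeline→Machine M1, Kestrel→Machine M6 = 5418 ops/s.
Swapping Cove↔Ridgeline (Cove→Machine M1 1036 ops/s, Ridgeline→Machine M5 1444 ops/s) loses 1991.
Every other assignment is strictly worse.

Maximum total: 5854 ops/s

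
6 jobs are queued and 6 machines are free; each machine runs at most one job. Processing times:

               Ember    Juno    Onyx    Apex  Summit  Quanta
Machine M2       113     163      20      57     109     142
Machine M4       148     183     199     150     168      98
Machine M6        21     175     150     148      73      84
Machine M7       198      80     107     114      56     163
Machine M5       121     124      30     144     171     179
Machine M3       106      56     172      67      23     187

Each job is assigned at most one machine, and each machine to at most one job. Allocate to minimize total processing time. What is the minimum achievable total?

Optimal: Ember→Machine M6 (21 min), Juno→Machine M7 (80 min), Onyx→Machine M5 (30 min), Apex→Machine M2 (57 min), Summit→Machine M3 (23 min), Quanta→Machine M4 (98 min) — total 21+80+30+57+23+98 = 309 min.
Row-greedy (each job in turn takes its cheapest remaining machine) gives 558 min, worse by 249.
Next-best assignment: Ember→Machine M6, Juno→Machine M3, Onyx→Machine M5, Apex→Machine M2, Summit→Machine M7, Quanta→Machine M4 = 318 min.
Every other assignment is strictly worse.

Min total: 309 min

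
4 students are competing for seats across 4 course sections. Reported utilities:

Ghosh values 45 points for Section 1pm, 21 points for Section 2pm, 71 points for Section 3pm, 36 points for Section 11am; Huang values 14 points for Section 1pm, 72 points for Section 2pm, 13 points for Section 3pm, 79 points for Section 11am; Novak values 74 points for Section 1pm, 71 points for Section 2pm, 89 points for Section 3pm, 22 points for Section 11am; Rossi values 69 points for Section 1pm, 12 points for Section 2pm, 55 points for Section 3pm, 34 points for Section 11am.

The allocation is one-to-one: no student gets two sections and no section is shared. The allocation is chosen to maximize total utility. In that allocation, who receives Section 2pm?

Novak receives Section 2pm.

This is a one-to-one assignment (maximum-weight bipartite matching).
Optimal: Ghosh→Section 3pm (71 points), Huang→Section 11am (79 points), Novak→Section 2pm (71 points), Rossi→Section 1pm (69 points) — total 71+79+71+69 = 290 points.
Column-greedy (each section in turn goes to its best remaining student) gives 251 points, worse by 39.
Next-best assignment: Ghosh→Section 11am, Huang→Section 2pm, Novak→Section 3pm, Rossi→Section 1pm = 266 points.
Swapping Ghosh↔Rossi (Ghosh→Section 1pm 45 points, Rossi→Section 3pm 55 points) loses 40.
No other one-to-one assignment exceeds 290 points.
Novak's own top section is Section 3pm (89 points), but forcing Novak→Section 3pm and reassigning the rest optimally gives only 266 points — worse by 24.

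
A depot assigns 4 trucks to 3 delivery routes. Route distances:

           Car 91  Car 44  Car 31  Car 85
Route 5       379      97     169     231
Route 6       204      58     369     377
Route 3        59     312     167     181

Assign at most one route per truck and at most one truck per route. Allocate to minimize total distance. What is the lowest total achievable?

Minimum total: 286 km

Optimal: Car 31→Route 5 (169 km), Car 44→Route 6 (58 km), Car 91→Route 3 (59 km) — total 169+58+59 = 286 km.
Column-greedy (each route in turn goes to its cheapest remaining truck) gives 468 km, worse by 182.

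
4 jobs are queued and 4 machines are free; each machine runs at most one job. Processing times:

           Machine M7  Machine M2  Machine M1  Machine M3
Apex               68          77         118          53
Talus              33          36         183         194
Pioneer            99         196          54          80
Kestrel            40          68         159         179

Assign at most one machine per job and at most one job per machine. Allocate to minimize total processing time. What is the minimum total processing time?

Minimum total: 183 min

This is the linear assignment problem.
Optimal: Apex→Machine M3 (53 min), Talus→Machine M2 (36 min), Pioneer→Machine M1 (54 min), Kestrel→Machine M7 (40 min) — total 53+36+54+40 = 183 min.
Min-entry greedy (repeatedly take the single cheapest remaining cell) gives 208 min, worse by 25.
Swapping Talus↔Pioneer (Talus→Machine M1 183 min, Pioneer→Machine M2 196 min) adds 289.
Every other assignment is strictly worse.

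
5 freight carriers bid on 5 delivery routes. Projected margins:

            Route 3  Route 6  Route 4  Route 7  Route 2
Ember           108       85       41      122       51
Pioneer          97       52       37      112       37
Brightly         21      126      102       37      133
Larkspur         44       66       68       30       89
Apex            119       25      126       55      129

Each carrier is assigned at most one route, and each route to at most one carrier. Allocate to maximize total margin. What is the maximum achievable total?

Maximum total: $561k

Treat this as an assignment problem: match each carrier to one route.
Optimal: Ember→Route 3 ($108k), Pioneer→Route 7 ($112k), Brightly→Route 6 ($126k), Larkspur→Route 2 ($89k), Apex→Route 4 ($126k) — total 108+112+126+89+126 = $561k.
No other one-to-one assignment exceeds $561k.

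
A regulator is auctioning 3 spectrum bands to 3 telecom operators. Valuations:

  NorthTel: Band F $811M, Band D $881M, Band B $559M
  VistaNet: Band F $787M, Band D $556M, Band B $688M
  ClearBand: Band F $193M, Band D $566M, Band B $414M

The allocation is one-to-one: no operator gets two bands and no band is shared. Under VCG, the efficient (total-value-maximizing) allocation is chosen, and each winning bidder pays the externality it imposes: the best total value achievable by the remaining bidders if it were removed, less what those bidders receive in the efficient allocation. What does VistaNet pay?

VistaNet pays $82M.

Efficient allocation: NorthTel→Band D ($881M), VistaNet→Band F ($787M), ClearBand→Band B ($414M); total welfare W = $2082M.
VistaNet receives Band F at value $787M, so the others get W − 787 = $1295M.
Without VistaNet: best allocation of the remaining 2 bidders over all 3 bands is NorthTel→Band F ($811M), ClearBand→Band D ($566M), total $1377M.
VCG payment = (others' best without VistaNet) − (others' welfare with VistaNet) = 1377 − 1295 = $82M.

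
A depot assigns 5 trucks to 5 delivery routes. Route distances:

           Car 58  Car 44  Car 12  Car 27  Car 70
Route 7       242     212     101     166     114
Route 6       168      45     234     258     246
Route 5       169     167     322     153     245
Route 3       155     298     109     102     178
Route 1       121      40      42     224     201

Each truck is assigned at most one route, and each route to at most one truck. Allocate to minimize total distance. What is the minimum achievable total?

Min total: 472 km

This is the linear assignment problem.
Optimal: Car 58→Route 5 (169 km), Car 44→Route 6 (45 km), Car 12→Route 1 (42 km), Car 27→Route 3 (102 km), Car 70→Route 7 (114 km) — total 169+45+42+102+114 = 472 km.
Column-greedy (each route in turn goes to its cheapest remaining truck) gives 655 km, worse by 183.
Swapping Car 12↔Car 70 (Car 12→Route 7 101 km, Car 70→Route 1 201 km) adds 146.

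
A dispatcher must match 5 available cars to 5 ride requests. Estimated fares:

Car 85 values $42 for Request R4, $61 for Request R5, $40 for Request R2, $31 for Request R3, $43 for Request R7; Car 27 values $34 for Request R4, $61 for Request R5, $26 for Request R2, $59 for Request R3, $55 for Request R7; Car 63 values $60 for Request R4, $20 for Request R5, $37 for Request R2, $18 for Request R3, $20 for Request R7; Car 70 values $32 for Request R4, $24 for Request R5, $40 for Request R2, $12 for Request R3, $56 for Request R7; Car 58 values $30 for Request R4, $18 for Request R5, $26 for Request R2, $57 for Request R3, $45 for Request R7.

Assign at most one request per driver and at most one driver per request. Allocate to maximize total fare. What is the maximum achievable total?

Max total: $274

Optimal: Car 85→Request R2 ($40), Car 27→Request R5 ($61), Car 63→Request R4 ($60), Car 70→Request R7 ($56), Car 58→Request R3 ($57) — total 40+61+60+56+57 = $274.
Max-entry greedy (repeatedly take the single best remaining cell) gives $262, worse by 12.
No other one-to-one assignment exceeds $274.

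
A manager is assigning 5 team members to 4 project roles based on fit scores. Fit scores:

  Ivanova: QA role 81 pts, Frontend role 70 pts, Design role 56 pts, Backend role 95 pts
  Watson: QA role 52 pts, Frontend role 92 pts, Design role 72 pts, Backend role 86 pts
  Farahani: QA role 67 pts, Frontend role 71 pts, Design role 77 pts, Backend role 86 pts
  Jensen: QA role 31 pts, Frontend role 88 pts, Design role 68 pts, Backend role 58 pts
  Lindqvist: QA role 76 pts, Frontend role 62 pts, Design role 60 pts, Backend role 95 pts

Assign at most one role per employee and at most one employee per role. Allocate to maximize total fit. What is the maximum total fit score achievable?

Optimal: Ivanova→QA role (81 pts), Watson→Frontend role (92 pts), Farahani→Design role (77 pts), Lindqvist→Backend role (95 pts) — total 81+92+77+95 = 345 pts.
Row-greedy (each employee in turn takes its best remaining role) gives 295 pts, worse by 50.
Next-best assignment: Ivanova→QA role, Jensen→Frontend role, Farahani→Design role, Lindqvist→Backend role = 341 pts.

Max total: 345 pts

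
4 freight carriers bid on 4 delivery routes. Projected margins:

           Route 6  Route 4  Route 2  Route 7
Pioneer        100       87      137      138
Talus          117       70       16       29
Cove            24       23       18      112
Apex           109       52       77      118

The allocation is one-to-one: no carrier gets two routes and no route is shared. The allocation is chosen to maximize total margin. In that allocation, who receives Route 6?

Apex receives Route 6.

This is a one-to-one assignment (maximum-weight bipartite matching).
Optimal: Pioneer→Route 2 ($137k), Talus→Route 4 ($70k), Cove→Route 7 ($112k), Apex→Route 6 ($109k) — total 137+70+112+109 = $428k.
Max-entry greedy (repeatedly take the single best remaining cell) gives $355k, worse by 73.
Next-best assignment: Pioneer→Route 2, Talus→Route 6, Cove→Route 7, Apex→Route 4 = $418k.
No other one-to-one assignment exceeds $428k.
Apex's own top route is Route 7 ($118k), but forcing Apex→Route 7 and reassigning the rest optimally gives only $395k — worse by 33.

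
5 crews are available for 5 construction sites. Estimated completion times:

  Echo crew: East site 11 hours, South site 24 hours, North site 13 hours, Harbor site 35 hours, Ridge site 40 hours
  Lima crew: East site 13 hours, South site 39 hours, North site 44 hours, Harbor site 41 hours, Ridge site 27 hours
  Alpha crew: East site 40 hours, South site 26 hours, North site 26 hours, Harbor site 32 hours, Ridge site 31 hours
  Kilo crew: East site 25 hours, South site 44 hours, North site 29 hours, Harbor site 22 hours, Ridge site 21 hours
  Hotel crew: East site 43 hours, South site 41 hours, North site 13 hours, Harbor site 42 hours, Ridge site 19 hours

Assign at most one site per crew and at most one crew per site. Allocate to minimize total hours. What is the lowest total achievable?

Optimal: Echo crew→North site (13 hours), Lima crew→East site (13 hours), Alpha crew→South site (26 hours), Kilo crew→Harbor site (22 hours), Hotel crew→Ridge site (19 hours) — total 13+13+26+22+19 = 93 hours.
Min-entry greedy (repeatedly take the single cheapest remaining cell) gives 112 hours, worse by 19.
Next-best assignment: Echo crew→East site, Lima crew→Ridge site, Alpha crew→South site, Kilo crew→Harbor site, Hotel crew→North site = 99 hours.
Swapping Alpha crew↔Hotel crew (Alpha crew→Ridge site 31 hours, Hotel crew→South site 41 hours) adds 27.
Every other assignment is strictly worse.

Minimum total: 93 hours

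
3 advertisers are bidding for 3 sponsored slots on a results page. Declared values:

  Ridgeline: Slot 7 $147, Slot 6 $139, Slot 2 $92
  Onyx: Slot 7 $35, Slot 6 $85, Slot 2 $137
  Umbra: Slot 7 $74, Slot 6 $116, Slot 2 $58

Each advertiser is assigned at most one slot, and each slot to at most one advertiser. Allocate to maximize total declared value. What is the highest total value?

Optimal: Ridgeline→Slot 7 ($147), Onyx→Slot 2 ($137), Umbra→Slot 6 ($116) — total 147+137+116 = $400.

Max total: $400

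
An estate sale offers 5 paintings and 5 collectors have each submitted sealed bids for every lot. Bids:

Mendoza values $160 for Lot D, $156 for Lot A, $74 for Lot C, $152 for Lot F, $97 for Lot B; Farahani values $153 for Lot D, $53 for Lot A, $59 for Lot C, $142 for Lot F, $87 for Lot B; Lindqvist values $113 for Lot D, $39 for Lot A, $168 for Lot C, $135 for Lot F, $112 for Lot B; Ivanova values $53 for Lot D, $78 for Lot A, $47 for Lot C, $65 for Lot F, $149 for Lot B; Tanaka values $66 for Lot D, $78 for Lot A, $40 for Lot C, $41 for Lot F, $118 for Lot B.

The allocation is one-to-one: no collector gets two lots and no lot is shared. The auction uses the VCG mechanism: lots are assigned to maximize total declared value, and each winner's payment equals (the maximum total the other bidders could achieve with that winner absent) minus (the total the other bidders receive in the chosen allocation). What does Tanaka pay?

Tanaka pays $4.

Efficient allocation: Mendoza→Lot F ($152), Farahani→Lot D ($153), Lindqvist→Lot C ($168), Ivanova→Lot B ($149), Tanaka→Lot A ($78); total welfare W = $700.
Tanaka receives Lot A at value $78, so the others get W − 78 = $622.
Without Tanaka: best allocation of the remaining 4 bidders over all 5 lots is Mendoza→Lot A ($156), Farahani→Lot D ($153), Lindqvist→Lot C ($168), Ivanova→Lot B ($149), total $626.
VCG payment = (others' best without Tanaka) − (others' welfare with Tanaka) = 626 − 622 = $4.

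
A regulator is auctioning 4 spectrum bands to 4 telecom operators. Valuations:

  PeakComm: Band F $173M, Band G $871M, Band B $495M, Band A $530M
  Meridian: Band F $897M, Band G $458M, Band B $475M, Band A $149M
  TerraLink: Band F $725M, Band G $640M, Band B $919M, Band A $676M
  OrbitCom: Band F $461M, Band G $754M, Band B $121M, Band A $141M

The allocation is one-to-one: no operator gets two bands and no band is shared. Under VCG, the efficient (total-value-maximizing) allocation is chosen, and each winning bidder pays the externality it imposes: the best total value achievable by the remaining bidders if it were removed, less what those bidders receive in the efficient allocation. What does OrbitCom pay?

Efficient allocation: PeakComm→Band A ($530M), Meridian→Band F ($897M), TerraLink→Band B ($919M), OrbitCom→Band G ($754M); total welfare W = $3100M.
OrbitCom receives Band G at value $754M, so the others get W − 754 = $2346M.
Without OrbitCom: best allocation of the remaining 3 bidders over all 4 bands is PeakComm→Band G ($871M), Meridian→Band F ($897M), TerraLink→Band B ($919M), total $2687M.
VCG payment = (others' best without OrbitCom) − (others' welfare with OrbitCom) = 2687 − 2346 = $341M.

OrbitCom pays $341M.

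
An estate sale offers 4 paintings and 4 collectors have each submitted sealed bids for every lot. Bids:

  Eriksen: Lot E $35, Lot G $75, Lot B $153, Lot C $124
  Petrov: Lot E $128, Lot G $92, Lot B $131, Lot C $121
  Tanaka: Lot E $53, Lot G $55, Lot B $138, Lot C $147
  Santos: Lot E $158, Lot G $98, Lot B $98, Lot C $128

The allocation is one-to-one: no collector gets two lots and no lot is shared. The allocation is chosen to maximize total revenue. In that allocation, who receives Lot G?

Optimal: Eriksen→Lot B ($153), Petrov→Lot G ($92), Tanaka→Lot C ($147), Santos→Lot E ($158) — total 153+92+147+158 = $550.
Row-greedy (each collector in turn takes its best remaining lot) gives $526, worse by 24.
Next-best assignment: Eriksen→Lot B, Petrov→Lot E, Tanaka→Lot C, Santos→Lot G = $526.
Petrov's own top lot is Lot B ($131), but forcing Petrov→Lot B and reassigning the rest optimally gives only $511 — worse by 39.

Petrov receives Lot G.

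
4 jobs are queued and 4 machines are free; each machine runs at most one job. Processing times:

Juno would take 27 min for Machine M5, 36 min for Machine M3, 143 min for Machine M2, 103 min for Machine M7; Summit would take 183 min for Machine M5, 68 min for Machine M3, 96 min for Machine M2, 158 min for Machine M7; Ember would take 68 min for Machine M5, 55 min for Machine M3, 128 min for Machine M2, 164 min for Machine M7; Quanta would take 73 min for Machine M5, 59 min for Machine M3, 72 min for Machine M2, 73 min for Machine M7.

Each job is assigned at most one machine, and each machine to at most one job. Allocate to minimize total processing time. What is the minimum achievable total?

This is the linear assignment problem.
Optimal: Juno→Machine M5 (27 min), Summit→Machine M2 (96 min), Ember→Machine M3 (55 min), Quanta→Machine M7 (73 min) — total 27+96+55+73 = 251 min.
Min-entry greedy (repeatedly take the single cheapest remaining cell) gives 312 min, worse by 61.
Next-best assignment: Juno→Machine M3, Summit→Machine M2, Ember→Machine M5, Quanta→Machine M7 = 273 min.

Min total: 251 min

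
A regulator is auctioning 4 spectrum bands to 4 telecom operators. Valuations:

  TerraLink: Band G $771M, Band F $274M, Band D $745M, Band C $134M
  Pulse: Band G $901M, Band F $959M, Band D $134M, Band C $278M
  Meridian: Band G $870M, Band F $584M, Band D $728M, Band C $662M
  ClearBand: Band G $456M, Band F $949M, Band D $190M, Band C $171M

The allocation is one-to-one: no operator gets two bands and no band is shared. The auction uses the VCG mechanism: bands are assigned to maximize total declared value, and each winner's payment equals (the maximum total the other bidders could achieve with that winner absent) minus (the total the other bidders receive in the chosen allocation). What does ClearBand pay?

Efficient allocation: TerraLink→Band D ($745M), Pulse→Band G ($901M), Meridian→Band C ($662M), ClearBand→Band F ($949M); total welfare W = $3257M.
ClearBand receives Band F at value $949M, so the others get W − 949 = $2308M.
Without ClearBand: best allocation of the remaining 3 bidders over all 4 bands is TerraLink→Band D ($745M), Pulse→Band F ($959M), Meridian→Band G ($870M), total $2574M.
VCG payment = (others' best without ClearBand) − (others' welfare with ClearBand) = 2574 − 2308 = $266M.

ClearBand pays $266M.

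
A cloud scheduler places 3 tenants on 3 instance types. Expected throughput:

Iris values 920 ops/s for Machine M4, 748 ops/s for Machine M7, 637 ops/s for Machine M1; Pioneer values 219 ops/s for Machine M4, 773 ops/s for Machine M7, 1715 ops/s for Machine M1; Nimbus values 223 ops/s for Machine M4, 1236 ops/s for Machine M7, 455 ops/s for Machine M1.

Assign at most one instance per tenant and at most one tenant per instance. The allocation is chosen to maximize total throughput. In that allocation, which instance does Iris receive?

Iris receives Machine M4.

Optimal: Iris→Machine M4 (920 ops/s), Pioneer→Machine M1 (1715 ops/s), Nimbus→Machine M7 (1236 ops/s) — total 920+1715+1236 = 3871 ops/s.
Next-best assignment: Iris→Machine M7, Pioneer→Machine M1, Nimbus→Machine M4 = 2686 ops/s.
Swapping Pioneer↔Iris (Pioneer→Machine M4 219 ops/s, Iris→Machine M1 637 ops/s) loses 1779.
No other one-to-one assignment exceeds 3871 ops/s.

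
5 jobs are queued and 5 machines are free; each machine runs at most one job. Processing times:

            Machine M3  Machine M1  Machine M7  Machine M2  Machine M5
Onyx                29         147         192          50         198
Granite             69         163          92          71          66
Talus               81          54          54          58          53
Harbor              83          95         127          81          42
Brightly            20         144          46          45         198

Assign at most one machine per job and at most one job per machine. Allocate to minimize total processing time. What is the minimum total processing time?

Min total: 242 min

This is the linear assignment problem.
Optimal: Onyx→Machine M3 (29 min), Granite→Machine M2 (71 min), Talus→Machine M1 (54 min), Harbor→Machine M5 (42 min), Brightly→Machine M7 (46 min) — total 29+71+54+42+46 = 242 min.
Min-entry greedy (repeatedly take the single cheapest remaining cell) gives 258 min, worse by 16.
No other one-to-one assignment undercuts 242 min.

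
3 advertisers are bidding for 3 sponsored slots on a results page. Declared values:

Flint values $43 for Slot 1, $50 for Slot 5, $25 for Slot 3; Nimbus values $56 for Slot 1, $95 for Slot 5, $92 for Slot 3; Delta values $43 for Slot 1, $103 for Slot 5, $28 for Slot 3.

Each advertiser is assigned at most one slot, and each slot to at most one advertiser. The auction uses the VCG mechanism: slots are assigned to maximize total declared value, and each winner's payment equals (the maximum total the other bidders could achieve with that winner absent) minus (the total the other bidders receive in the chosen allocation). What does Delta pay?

Efficient allocation: Flint→Slot 1 ($43), Nimbus→Slot 3 ($92), Delta→Slot 5 ($103); total welfare W = $238.
Delta receives Slot 5 at value $103, so the others get W − 103 = $135.
Without Delta: best allocation of the remaining 2 bidders over all 3 slots is Flint→Slot 5 ($50), Nimbus→Slot 3 ($92), total $142.
VCG payment = (others' best without Delta) − (others' welfare with Delta) = 142 − 135 = $7.

Delta pays $7.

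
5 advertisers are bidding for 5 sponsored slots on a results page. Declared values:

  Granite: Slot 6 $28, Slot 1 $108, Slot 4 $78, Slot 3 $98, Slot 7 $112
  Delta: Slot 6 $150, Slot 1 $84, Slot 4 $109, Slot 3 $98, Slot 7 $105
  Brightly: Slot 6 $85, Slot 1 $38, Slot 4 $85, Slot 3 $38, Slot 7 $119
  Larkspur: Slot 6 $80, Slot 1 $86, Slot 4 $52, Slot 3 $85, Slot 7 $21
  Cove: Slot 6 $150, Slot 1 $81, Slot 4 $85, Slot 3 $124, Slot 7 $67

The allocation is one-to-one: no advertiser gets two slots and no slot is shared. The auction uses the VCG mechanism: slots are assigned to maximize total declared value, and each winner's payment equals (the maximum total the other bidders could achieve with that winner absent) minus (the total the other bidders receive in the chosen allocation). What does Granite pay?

Granite pays $16.

Efficient allocation: Granite→Slot 1 ($108), Delta→Slot 4 ($109), Brightly→Slot 7 ($119), Larkspur→Slot 3 ($85), Cove→Slot 6 ($150); total welfare W = $571.
Granite receives Slot 1 at value $108, so the others get W − 108 = $463.
Without Granite: best allocation of the remaining 4 bidders over all 5 slots is Delta→Slot 6 ($150), Brightly→Slot 7 ($119), Larkspur→Slot 1 ($86), Cove→Slot 3 ($124), total $479.
VCG payment = (others' best without Granite) − (others' welfare with Granite) = 479 − 463 = $16.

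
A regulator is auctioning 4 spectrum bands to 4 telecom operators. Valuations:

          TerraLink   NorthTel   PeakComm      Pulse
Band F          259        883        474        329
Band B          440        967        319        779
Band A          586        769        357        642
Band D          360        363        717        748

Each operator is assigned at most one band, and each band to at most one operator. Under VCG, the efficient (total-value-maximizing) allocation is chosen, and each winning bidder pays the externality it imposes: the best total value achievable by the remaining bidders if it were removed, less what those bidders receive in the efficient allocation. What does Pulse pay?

Pulse pays $84M.

Efficient allocation: TerraLink→Band A ($586M), NorthTel→Band F ($883M), PeakComm→Band D ($717M), Pulse→Band B ($779M); total welfare W = $2965M.
Pulse receives Band B at value $779M, so the others get W − 779 = $2186M.
Without Pulse: best allocation of the remaining 3 bidders over all 4 bands is TerraLink→Band A ($586M), NorthTel→Band B ($967M), PeakComm→Band D ($717M), total $2270M.
VCG payment = (others' best without Pulse) − (others' welfare with Pulse) = 2270 − 2186 = $84M.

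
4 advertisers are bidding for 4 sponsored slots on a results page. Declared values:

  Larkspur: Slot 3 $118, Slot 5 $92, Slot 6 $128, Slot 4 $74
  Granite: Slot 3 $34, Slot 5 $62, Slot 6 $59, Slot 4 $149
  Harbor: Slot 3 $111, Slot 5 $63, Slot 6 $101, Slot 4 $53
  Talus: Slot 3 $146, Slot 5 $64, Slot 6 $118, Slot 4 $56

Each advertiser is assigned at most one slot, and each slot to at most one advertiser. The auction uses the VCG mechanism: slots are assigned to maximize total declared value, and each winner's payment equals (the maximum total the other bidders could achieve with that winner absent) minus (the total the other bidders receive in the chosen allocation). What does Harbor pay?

Efficient allocation: Larkspur→Slot 5 ($92), Granite→Slot 4 ($149), Harbor→Slot 6 ($101), Talus→Slot 3 ($146); total welfare W = $488.
Harbor receives Slot 6 at value $101, so the others get W − 101 = $387.
Without Harbor: best allocation of the remaining 3 bidders over all 4 slots is Larkspur→Slot 6 ($128), Granite→Slot 4 ($149), Talus→Slot 3 ($146), total $423.
VCG payment = (others' best without Harbor) − (others' welfare with Harbor) = 423 − 387 = $36.

Harbor pays $36.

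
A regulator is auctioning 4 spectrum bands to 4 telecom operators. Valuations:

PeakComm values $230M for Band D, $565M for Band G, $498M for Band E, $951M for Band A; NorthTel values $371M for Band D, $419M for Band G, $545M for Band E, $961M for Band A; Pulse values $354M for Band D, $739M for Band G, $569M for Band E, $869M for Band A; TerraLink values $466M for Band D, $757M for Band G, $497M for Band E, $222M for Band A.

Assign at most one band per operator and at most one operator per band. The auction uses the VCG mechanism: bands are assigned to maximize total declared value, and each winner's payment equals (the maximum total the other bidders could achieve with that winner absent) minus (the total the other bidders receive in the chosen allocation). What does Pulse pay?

Efficient allocation: PeakComm→Band A ($951M), NorthTel→Band E ($545M), Pulse→Band G ($739M), TerraLink→Band D ($466M); total welfare W = $2701M.
Pulse receives Band G at value $739M, so the others get W − 739 = $1962M.
Without Pulse: best allocation of the remaining 3 bidders over all 4 bands is PeakComm→Band A ($951M), NorthTel→Band E ($545M), TerraLink→Band G ($757M), total $2253M.
VCG payment = (others' best without Pulse) − (others' welfare with Pulse) = 2253 − 1962 = $291M.

Pulse pays $291M.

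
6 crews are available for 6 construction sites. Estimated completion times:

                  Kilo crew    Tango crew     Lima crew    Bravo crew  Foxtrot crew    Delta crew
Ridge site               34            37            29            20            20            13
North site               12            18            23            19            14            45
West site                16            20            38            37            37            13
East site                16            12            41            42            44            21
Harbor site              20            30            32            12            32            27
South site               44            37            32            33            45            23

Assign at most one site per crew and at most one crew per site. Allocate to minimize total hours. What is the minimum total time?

Minimum total: 99 hours

This is a one-to-one assignment (minimum-cost bipartite matching).
Optimal: Kilo crew→West site (16 hours), Tango crew→East site (12 hours), Lima crew→South site (32 hours), Bravo crew→Harbor site (12 hours), Foxtrot crew→North site (14 hours), Delta crew→Ridge site (13 hours) — total 16+12+32+12+14+13 = 99 hours.
Column-greedy (each site in turn goes to its cheapest remaining crew) gives 143 hours, worse by 44.
Swapping Tango crew↔Foxtrot crew (Tango crew→North site 18 hours, Foxtrot crew→East site 44 hours) adds 36.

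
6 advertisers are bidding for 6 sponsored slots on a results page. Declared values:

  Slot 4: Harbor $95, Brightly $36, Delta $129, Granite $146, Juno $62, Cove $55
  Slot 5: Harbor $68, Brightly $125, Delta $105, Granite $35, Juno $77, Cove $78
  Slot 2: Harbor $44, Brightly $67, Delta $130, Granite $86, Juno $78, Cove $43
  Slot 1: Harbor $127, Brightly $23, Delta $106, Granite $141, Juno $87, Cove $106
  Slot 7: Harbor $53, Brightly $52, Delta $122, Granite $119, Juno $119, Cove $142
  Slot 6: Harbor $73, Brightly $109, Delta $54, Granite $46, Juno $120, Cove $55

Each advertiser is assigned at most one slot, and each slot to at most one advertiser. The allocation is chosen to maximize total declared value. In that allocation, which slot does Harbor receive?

Optimal: Harbor→Slot 1 ($127), Brightly→Slot 5 ($125), Delta→Slot 2 ($130), Granite→Slot 4 ($146), Juno→Slot 6 ($120), Cove→Slot 7 ($142) — total 127+125+130+146+120+142 = $790.
Every other assignment is strictly worse.

Harbor receives Slot 1.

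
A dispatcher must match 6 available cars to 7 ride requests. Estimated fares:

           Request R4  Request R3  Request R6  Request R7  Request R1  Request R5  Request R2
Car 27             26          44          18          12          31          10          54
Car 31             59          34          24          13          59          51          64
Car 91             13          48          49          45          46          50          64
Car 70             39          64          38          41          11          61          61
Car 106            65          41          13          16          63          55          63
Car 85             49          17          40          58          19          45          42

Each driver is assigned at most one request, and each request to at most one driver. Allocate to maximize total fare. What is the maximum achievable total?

Maximum total: $351

Treat this as an assignment problem: match each driver to one request.
Optimal: Car 27→Request R3 ($44), Car 31→Request R1 ($59), Car 91→Request R2 ($64), Car 70→Request R5 ($61), Car 106→Request R4 ($65), Car 85→Request R7 ($58) — total 44+59+64+61+65+58 = $351.
Max-entry greedy (repeatedly take the single best remaining cell) gives $332, worse by 19.
Every other assignment is strictly worse.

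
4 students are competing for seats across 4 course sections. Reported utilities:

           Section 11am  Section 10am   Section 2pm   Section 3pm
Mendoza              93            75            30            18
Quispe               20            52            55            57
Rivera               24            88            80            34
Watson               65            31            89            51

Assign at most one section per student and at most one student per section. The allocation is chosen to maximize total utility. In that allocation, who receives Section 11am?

Mendoza receives Section 11am.

Treat this as an assignment problem: match each student to one section.
Optimal: Mendoza→Section 11am (93 points), Quispe→Section 3pm (57 points), Rivera→Section 10am (88 points), Watson→Section 2pm (89 points) — total 93+57+88+89 = 327 points.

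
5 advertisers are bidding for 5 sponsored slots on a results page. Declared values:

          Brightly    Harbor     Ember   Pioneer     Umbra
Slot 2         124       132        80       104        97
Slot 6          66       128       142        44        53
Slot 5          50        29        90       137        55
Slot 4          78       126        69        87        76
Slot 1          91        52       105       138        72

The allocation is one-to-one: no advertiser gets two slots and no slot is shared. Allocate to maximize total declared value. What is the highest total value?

Max total: $601

Optimal: Brightly→Slot 2 ($124), Harbor→Slot 4 ($126), Ember→Slot 6 ($142), Pioneer→Slot 5 ($137), Umbra→Slot 1 ($72) — total 124+126+142+137+72 = $601.
Row-greedy (each advertiser in turn takes its best remaining slot) gives $570, worse by 31.
Next-best assignment: Brightly→Slot 1, Harbor→Slot 4, Ember→Slot 6, Pioneer→Slot 5, Umbra→Slot 2 = $593.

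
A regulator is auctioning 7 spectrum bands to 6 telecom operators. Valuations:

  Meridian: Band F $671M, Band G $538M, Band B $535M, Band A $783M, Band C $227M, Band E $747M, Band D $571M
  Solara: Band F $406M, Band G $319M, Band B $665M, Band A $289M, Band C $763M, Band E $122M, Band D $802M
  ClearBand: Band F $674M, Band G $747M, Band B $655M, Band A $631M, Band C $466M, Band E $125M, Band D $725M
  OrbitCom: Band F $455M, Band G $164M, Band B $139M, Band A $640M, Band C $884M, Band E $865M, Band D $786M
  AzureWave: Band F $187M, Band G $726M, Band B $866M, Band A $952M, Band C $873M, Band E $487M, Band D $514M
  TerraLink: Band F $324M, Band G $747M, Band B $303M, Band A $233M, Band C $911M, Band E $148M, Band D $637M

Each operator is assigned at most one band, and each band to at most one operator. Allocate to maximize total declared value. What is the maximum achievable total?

Optimal: Meridian→Band A ($783M), Solara→Band D ($802M), ClearBand→Band G ($747M), OrbitCom→Band E ($865M), AzureWave→Band B ($866M), TerraLink→Band C ($911M) — total 783+802+747+865+866+911 = $4974M.
Row-greedy (each operator in turn takes its best remaining band) gives $4406M, worse by 568.
Next-best assignment: Meridian→Band F, Solara→Band D, ClearBand→Band G, OrbitCom→Band E, AzureWave→Band A, TerraLink→Band C = $4948M.
Swapping Meridian↔ClearBand (Meridian→Band G $538M, ClearBand→Band A $631M) loses 361.

Max total: $4974M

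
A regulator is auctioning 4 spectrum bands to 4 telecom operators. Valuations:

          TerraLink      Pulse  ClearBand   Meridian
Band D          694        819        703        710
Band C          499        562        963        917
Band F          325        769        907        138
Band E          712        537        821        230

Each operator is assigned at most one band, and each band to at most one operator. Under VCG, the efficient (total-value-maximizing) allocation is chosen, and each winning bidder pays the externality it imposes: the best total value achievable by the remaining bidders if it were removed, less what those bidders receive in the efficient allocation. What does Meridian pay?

Efficient allocation: TerraLink→Band E ($712M), Pulse→Band D ($819M), ClearBand→Band F ($907M), Meridian→Band C ($917M); total welfare W = $3355M.
Meridian receives Band C at value $917M, so the others get W − 917 = $2438M.
Without Meridian: best allocation of the remaining 3 bidders over all 4 bands is TerraLink→Band E ($712M), Pulse→Band D ($819M), ClearBand→Band C ($963M), total $2494M.
VCG payment = (others' best without Meridian) − (others' welfare with Meridian) = 2494 − 2438 = $56M.

Meridian pays $56M.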